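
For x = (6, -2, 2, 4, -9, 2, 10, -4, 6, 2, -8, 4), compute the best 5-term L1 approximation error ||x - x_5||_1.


Sorted |x_i| descending: [10, 9, 8, 6, 6, 4, 4, 4, 2, 2, 2, 2]
Keep top 5: [10, 9, 8, 6, 6]
Tail entries: [4, 4, 4, 2, 2, 2, 2]
L1 error = sum of tail = 20.

20


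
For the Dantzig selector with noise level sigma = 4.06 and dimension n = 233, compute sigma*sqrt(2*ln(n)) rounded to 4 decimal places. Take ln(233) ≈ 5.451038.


ln(233) ≈ 5.451038.
2*ln(n) ≈ 10.902076.
sqrt(2*ln(n)) ≈ sqrt(10.902076) ≈ 3.301829.
threshold ≈ 4.06*3.301829 = 13.40542574 ≈ 13.4054.

13.4054


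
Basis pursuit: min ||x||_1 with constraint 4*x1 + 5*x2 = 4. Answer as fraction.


Axis intercepts:
  x1 = 1, x2 = 0: L1 = 1
  x1 = 0, x2 = 4/5: L1 = 4/5
x* = (0, 4/5)
||x*||_1 = 4/5.

4/5


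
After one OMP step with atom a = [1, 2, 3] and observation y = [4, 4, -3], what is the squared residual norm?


a^T a = 14.
a^T y = 3.
coeff = 3/14 = 3/14.
||r||^2 = 565/14.

565/14


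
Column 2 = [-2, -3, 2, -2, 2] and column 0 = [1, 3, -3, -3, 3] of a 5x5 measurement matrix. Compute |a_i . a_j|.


Inner product: -2*1 + -3*3 + 2*-3 + -2*-3 + 2*3
Products: [-2, -9, -6, 6, 6]
Sum = -5.
|dot| = 5.

5


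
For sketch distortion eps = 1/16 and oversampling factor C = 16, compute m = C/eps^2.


1/eps = 16.
(1/eps)^2 = 256.
m = 16*256 = 4096.

4096


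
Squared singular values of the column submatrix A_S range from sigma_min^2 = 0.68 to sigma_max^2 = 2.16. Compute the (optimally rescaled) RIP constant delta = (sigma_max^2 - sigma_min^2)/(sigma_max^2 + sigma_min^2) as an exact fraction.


lambda_max - lambda_min = 2.16 - 0.68 = 1.48.
lambda_max + lambda_min = 2.16 + 0.68 = 2.84.
delta = 1.48/2.84 = 148/284 = 37/71.

37/71


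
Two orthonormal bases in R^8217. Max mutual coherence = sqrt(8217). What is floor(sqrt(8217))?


90^2 = 8100 <= 8217 < 8281 = 91^2, so 90 <= sqrt(8217) < 91.
floor(sqrt(8217)) = 90.

90


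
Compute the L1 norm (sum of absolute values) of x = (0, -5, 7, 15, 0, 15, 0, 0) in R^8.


Non-zero entries: [(1, -5), (2, 7), (3, 15), (5, 15)]
Absolute values: [5, 7, 15, 15]
||x||_1 = sum = 42.

42


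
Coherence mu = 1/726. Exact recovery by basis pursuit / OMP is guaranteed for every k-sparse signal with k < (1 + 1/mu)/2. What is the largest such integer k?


1/mu = 726.
1 + 1/mu = 727.
(1 + 1/mu)/2 = 363.5 is not an integer, so k_max = floor(363.5) = 363.

363


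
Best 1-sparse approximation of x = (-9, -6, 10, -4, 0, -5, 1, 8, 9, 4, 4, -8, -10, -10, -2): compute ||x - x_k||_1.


Sorted |x_i| descending: [10, 10, 10, 9, 9, 8, 8, 6, 5, 4, 4, 4, 2, 1, 0]
Keep top 1: [10]
Tail entries: [10, 10, 9, 9, 8, 8, 6, 5, 4, 4, 4, 2, 1, 0]
L1 error = sum of tail = 80.

80


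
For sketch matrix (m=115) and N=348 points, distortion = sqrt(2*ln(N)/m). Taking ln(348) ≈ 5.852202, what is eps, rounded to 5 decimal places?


ln(348) ≈ 5.852202.
2*ln(N)/m ≈ 2*5.852202/115 ≈ 0.10177743.
eps = sqrt(0.10177743) ≈ 0.3190258 ≈ 0.31903.

0.31903


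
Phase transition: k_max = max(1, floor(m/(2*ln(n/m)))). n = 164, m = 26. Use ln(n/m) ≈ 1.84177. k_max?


n/m = 164/26 = 82/13.
ln(n/m) ≈ 1.84177.
2*ln(n/m) ≈ 3.68354.
m/(2*ln(n/m)) ≈ 26/3.68354 ≈ 7.0584.
floor = 7.
k_max = max(1, 7) = 7.

7


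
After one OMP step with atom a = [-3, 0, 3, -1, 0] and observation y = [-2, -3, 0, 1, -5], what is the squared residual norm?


a^T a = 19.
a^T y = 5.
coeff = 5/19 = 5/19.
||r||^2 = 716/19.

716/19


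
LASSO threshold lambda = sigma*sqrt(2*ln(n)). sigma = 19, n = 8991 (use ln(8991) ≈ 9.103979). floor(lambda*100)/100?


ln(8991) ≈ 9.103979.
2*ln(n) ≈ 18.207958.
sqrt(2*ln(n)) ≈ sqrt(18.207958) ≈ 4.267078.
lambda ≈ 19*4.267078 = 81.074482.
floor(lambda*100)/100 = 81.07.

81.07


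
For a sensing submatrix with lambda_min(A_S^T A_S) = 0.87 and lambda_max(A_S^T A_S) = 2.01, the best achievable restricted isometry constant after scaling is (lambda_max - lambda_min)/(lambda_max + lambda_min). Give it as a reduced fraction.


lambda_max - lambda_min = 2.01 - 0.87 = 1.14.
lambda_max + lambda_min = 2.01 + 0.87 = 2.88.
delta = 1.14/2.88 = 114/288 = 19/48.

19/48


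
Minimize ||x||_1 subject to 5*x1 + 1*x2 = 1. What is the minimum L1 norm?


Axis intercepts:
  x1 = 1/5, x2 = 0: L1 = 1/5
  x1 = 0, x2 = 1: L1 = 1
x* = (1/5, 0)
||x*||_1 = 1/5.

1/5


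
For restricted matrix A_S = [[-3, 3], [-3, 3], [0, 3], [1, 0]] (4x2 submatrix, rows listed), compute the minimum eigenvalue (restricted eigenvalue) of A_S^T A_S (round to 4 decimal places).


A_S^T A_S = [[19, -18], [-18, 27]].
trace = 46.
det = 189.
disc = trace^2 - 4*det = 2116 - 4*189 = 1360.
sqrt(1360) ≈ 36.878178.
lam_min = (46 - sqrt(1360))/2 ≈ (46 - 36.878178)/2 = 4.560911 ≈ 4.5609.

4.5609


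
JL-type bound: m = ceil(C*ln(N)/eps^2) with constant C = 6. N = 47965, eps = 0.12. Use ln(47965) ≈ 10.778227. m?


ln(47965) ≈ 10.778227.
eps^2 = 0.12^2 = 0.0144.
C*ln(N)/eps^2 ≈ 6*10.778227/0.0144 ≈ 4490.9279.
m = ceil(4490.9279) = 4491.

4491


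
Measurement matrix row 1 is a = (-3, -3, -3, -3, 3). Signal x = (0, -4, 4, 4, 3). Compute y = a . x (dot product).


Non-zero terms: ['-3*-4', '-3*4', '-3*4', '3*3']
Products: [12, -12, -12, 9]
y = sum = -3.

-3


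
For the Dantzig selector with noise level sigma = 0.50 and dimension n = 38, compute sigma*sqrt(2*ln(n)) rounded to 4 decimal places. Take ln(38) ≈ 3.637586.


ln(38) ≈ 3.637586.
2*ln(n) ≈ 7.275172.
sqrt(2*ln(n)) ≈ sqrt(7.275172) ≈ 2.697253.
threshold ≈ 0.50*2.697253 = 1.3486265 ≈ 1.3486.

1.3486


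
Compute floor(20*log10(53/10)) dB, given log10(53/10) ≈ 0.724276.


||x||/||e|| = 53/10.
log10(53/10) ≈ 0.724276.
20*log10(||x||/||e||) ≈ 20*0.724276 = 14.48552.
floor(14.48552) = 14.

14


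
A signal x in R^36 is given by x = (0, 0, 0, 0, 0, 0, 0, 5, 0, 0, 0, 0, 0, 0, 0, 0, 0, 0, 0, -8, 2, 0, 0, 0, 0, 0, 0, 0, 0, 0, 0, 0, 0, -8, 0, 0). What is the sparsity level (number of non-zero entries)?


Non-zero positions: [7, 19, 20, 33].
Sparsity = 4.

4


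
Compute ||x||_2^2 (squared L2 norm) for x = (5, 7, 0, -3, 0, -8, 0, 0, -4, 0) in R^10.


Non-zero entries: [(0, 5), (1, 7), (3, -3), (5, -8), (8, -4)]
Squares: [25, 49, 9, 64, 16]
||x||_2^2 = sum = 163.

163


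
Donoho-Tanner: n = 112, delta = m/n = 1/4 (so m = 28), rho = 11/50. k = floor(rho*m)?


m = 1/4*112 = 28.
rho = 11/50.
rho*m = 11/50*28 = 6.16.
k = floor(6.16) = 6.

6


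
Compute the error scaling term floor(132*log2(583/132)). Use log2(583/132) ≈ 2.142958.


log2(n/k) = log2(583/132) ≈ 2.142958.
k*log2(n/k) ≈ 132*2.142958 = 282.870456.
floor(282.870456) = 282.

282


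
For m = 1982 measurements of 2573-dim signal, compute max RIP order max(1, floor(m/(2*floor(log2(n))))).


floor(log2(2573)) = 11.
2*11 = 22.
m/(2*floor(log2(n))) = 1982/22 ≈ 90.0909.
floor = 90.
k = max(1, 90) = 90.

90


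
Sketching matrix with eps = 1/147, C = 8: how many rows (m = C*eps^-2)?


1/eps = 147.
(1/eps)^2 = 21609.
m = 8*21609 = 172872.

172872


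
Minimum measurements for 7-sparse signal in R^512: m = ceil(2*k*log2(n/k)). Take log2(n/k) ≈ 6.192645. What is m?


log2(n/k) = log2(512/7) ≈ 6.192645.
2*k*log2(n/k) ≈ 2*7*6.192645 = 86.69703.
m = ceil(86.69703) = 87.

87


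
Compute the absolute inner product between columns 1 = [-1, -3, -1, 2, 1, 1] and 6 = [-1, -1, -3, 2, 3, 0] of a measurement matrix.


Inner product: -1*-1 + -3*-1 + -1*-3 + 2*2 + 1*3 + 1*0
Products: [1, 3, 3, 4, 3, 0]
Sum = 14.
|dot| = 14.

14


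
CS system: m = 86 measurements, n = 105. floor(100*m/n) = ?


100*m/n = 100*86/105 ≈ 81.9048.
floor = 81.

81


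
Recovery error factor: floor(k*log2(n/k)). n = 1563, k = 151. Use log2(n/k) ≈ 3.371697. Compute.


log2(n/k) = log2(1563/151) ≈ 3.371697.
k*log2(n/k) ≈ 151*3.371697 = 509.126247.
floor(509.126247) = 509.

509


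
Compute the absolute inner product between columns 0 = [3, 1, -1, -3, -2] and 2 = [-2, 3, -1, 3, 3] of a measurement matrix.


Inner product: 3*-2 + 1*3 + -1*-1 + -3*3 + -2*3
Products: [-6, 3, 1, -9, -6]
Sum = -17.
|dot| = 17.

17


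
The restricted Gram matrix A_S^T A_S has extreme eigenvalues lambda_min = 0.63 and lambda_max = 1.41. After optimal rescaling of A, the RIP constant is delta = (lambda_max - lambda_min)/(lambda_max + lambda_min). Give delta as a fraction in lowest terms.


lambda_max - lambda_min = 1.41 - 0.63 = 0.78.
lambda_max + lambda_min = 1.41 + 0.63 = 2.04.
delta = 0.78/2.04 = 78/204 = 13/34.

13/34


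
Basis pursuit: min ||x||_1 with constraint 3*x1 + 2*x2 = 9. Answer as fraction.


Axis intercepts:
  x1 = 3, x2 = 0: L1 = 3
  x1 = 0, x2 = 9/2: L1 = 9/2
x* = (3, 0)
||x*||_1 = 3.

3


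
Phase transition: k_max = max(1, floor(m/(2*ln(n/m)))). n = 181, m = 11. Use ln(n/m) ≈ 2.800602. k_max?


n/m = 181/11.
ln(n/m) ≈ 2.800602.
2*ln(n/m) ≈ 5.601204.
m/(2*ln(n/m)) ≈ 11/5.601204 ≈ 1.9639.
floor = 1.
k_max = max(1, 1) = 1.

1


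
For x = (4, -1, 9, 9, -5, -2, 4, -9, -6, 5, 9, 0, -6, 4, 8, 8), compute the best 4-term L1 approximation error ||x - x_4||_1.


Sorted |x_i| descending: [9, 9, 9, 9, 8, 8, 6, 6, 5, 5, 4, 4, 4, 2, 1, 0]
Keep top 4: [9, 9, 9, 9]
Tail entries: [8, 8, 6, 6, 5, 5, 4, 4, 4, 2, 1, 0]
L1 error = sum of tail = 53.

53


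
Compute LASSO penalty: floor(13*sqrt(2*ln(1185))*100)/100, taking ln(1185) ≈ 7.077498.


ln(1185) ≈ 7.077498.
2*ln(n) ≈ 14.154996.
sqrt(2*ln(n)) ≈ sqrt(14.154996) ≈ 3.762313.
lambda ≈ 13*3.762313 = 48.910069.
floor(lambda*100)/100 = 48.91.

48.91


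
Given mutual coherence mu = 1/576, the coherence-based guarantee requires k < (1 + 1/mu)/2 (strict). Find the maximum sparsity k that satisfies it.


1/mu = 576.
1 + 1/mu = 577.
(1 + 1/mu)/2 = 288.5 is not an integer, so k_max = floor(288.5) = 288.

288


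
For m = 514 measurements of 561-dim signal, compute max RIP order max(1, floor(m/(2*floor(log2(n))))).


floor(log2(561)) = 9.
2*9 = 18.
m/(2*floor(log2(n))) = 514/18 ≈ 28.5556.
floor = 28.
k = max(1, 28) = 28.

28


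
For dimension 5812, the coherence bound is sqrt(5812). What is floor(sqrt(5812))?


76^2 = 5776 <= 5812 < 5929 = 77^2, so 76 <= sqrt(5812) < 77.
floor(sqrt(5812)) = 76.

76


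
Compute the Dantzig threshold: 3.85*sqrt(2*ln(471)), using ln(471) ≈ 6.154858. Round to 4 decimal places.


ln(471) ≈ 6.154858.
2*ln(n) ≈ 12.309716.
sqrt(2*ln(n)) ≈ sqrt(12.309716) ≈ 3.50852.
threshold ≈ 3.85*3.50852 = 13.507802 ≈ 13.5078.

13.5078


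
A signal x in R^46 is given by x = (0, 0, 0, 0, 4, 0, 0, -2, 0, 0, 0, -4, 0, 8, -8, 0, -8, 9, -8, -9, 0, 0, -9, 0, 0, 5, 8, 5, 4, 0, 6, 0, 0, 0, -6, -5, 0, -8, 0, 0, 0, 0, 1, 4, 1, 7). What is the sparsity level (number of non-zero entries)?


Non-zero positions: [4, 7, 11, 13, 14, 16, 17, 18, 19, 22, 25, 26, 27, 28, 30, 34, 35, 37, 42, 43, 44, 45].
Sparsity = 22.

22


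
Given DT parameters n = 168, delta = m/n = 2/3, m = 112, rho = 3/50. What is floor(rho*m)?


m = 2/3*168 = 112.
rho = 3/50.
rho*m = 3/50*112 = 6.72.
k = floor(6.72) = 6.

6


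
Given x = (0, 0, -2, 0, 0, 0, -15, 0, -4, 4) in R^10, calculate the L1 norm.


Non-zero entries: [(2, -2), (6, -15), (8, -4), (9, 4)]
Absolute values: [2, 15, 4, 4]
||x||_1 = sum = 25.

25


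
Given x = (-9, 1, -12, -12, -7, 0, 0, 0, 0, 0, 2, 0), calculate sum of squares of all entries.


Non-zero entries: [(0, -9), (1, 1), (2, -12), (3, -12), (4, -7), (10, 2)]
Squares: [81, 1, 144, 144, 49, 4]
||x||_2^2 = sum = 423.

423


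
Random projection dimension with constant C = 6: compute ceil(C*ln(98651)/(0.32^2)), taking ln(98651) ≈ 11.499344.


ln(98651) ≈ 11.499344.
eps^2 = 0.32^2 = 0.1024.
C*ln(N)/eps^2 ≈ 6*11.499344/0.1024 ≈ 673.7897.
m = ceil(673.7897) = 674.

674


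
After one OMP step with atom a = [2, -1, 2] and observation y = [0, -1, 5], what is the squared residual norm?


a^T a = 9.
a^T y = 11.
coeff = 11/9 = 11/9.
||r||^2 = 113/9.

113/9


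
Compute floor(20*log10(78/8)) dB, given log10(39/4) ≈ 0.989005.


||x||/||e|| = 78/8 = 39/4.
log10(39/4) ≈ 0.989005.
20*log10(||x||/||e||) ≈ 20*0.989005 = 19.7801.
floor(19.7801) = 19.

19


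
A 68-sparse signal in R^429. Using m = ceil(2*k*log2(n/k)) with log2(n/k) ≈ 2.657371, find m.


log2(n/k) = log2(429/68) ≈ 2.657371.
2*k*log2(n/k) ≈ 2*68*2.657371 = 361.402456.
m = ceil(361.402456) = 362.

362


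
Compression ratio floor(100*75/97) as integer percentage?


100*m/n = 100*75/97 ≈ 77.3196.
floor = 77.

77


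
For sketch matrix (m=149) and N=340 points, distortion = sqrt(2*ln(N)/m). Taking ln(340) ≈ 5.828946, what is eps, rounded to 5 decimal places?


ln(340) ≈ 5.828946.
2*ln(N)/m ≈ 2*5.828946/149 ≈ 0.07824089.
eps = sqrt(0.07824089) ≈ 0.2797157 ≈ 0.27972.

0.27972


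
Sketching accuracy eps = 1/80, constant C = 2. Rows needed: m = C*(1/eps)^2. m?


1/eps = 80.
(1/eps)^2 = 6400.
m = 2*6400 = 12800.

12800


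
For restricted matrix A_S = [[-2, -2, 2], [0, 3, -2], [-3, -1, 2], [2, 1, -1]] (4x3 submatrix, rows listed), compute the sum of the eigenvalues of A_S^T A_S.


Sum of eigenvalues of A_S^T A_S = trace(A_S^T A_S) = sum of squared column norms of A_S.
A_S^T A_S diagonal: [17, 15, 13].
trace = 17 + 15 + 13 = 45.

45


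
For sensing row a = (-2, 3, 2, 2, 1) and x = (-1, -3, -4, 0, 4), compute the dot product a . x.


Non-zero terms: ['-2*-1', '3*-3', '2*-4', '1*4']
Products: [2, -9, -8, 4]
y = sum = -11.

-11


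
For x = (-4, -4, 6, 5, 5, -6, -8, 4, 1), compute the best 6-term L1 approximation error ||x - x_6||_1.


Sorted |x_i| descending: [8, 6, 6, 5, 5, 4, 4, 4, 1]
Keep top 6: [8, 6, 6, 5, 5, 4]
Tail entries: [4, 4, 1]
L1 error = sum of tail = 9.

9


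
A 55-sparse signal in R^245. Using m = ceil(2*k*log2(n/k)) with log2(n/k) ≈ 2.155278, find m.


log2(n/k) = log2(245/55) ≈ 2.155278.
2*k*log2(n/k) ≈ 2*55*2.155278 = 237.08058.
m = ceil(237.08058) = 238.

238


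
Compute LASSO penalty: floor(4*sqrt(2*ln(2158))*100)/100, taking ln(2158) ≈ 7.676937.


ln(2158) ≈ 7.676937.
2*ln(n) ≈ 15.353874.
sqrt(2*ln(n)) ≈ sqrt(15.353874) ≈ 3.918402.
lambda ≈ 4*3.918402 = 15.673608.
floor(lambda*100)/100 = 15.67.

15.67


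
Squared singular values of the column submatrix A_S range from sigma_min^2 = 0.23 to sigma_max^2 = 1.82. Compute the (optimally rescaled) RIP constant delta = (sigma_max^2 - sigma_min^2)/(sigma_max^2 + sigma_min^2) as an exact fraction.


lambda_max - lambda_min = 1.82 - 0.23 = 1.59.
lambda_max + lambda_min = 1.82 + 0.23 = 2.05.
delta = 1.59/2.05 = 159/205.

159/205


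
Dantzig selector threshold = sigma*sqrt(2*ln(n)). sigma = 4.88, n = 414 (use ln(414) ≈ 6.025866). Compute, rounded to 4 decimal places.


ln(414) ≈ 6.025866.
2*ln(n) ≈ 12.051732.
sqrt(2*ln(n)) ≈ sqrt(12.051732) ≈ 3.47156.
threshold ≈ 4.88*3.47156 = 16.9412128 ≈ 16.9412.

16.9412


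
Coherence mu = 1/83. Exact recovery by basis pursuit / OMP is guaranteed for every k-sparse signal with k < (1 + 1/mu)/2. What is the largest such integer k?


1/mu = 83.
1 + 1/mu = 84.
(1 + 1/mu)/2 = 42 is an integer and the inequality is strict, so k_max = 42 - 1 = 41.

41


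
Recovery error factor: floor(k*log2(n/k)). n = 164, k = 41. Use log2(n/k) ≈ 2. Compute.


log2(n/k) = log2(164/41) ≈ 2.
k*log2(n/k) ≈ 41*2 = 82.
floor(82) = 82.

82


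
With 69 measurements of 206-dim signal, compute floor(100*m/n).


100*m/n = 100*69/206 ≈ 33.4951.
floor = 33.

33


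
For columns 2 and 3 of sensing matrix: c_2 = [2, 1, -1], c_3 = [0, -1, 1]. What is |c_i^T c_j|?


Inner product: 2*0 + 1*-1 + -1*1
Products: [0, -1, -1]
Sum = -2.
|dot| = 2.

2


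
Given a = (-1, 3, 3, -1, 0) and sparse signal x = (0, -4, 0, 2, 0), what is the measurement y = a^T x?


Non-zero terms: ['3*-4', '-1*2']
Products: [-12, -2]
y = sum = -14.

-14


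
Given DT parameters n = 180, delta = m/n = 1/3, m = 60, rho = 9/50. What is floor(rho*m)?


m = 1/3*180 = 60.
rho = 9/50.
rho*m = 9/50*60 = 10.8.
k = floor(10.8) = 10.

10


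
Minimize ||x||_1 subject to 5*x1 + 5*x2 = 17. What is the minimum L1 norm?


Axis intercepts:
  x1 = 17/5, x2 = 0: L1 = 17/5
  x1 = 0, x2 = 17/5: L1 = 17/5
x* = (17/5, 0)
||x*||_1 = 17/5.

17/5


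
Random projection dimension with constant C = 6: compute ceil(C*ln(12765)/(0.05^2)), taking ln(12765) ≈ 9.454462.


ln(12765) ≈ 9.454462.
eps^2 = 0.05^2 = 0.0025.
C*ln(N)/eps^2 ≈ 6*9.454462/0.0025 ≈ 22690.7088.
m = ceil(22690.7088) = 22691.

22691


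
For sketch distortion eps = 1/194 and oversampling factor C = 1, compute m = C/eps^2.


1/eps = 194.
(1/eps)^2 = 37636.
m = 1*37636 = 37636.

37636


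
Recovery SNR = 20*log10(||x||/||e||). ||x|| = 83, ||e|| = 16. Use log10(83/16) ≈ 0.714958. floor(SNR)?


||x||/||e|| = 83/16.
log10(83/16) ≈ 0.714958.
20*log10(||x||/||e||) ≈ 20*0.714958 = 14.29916.
floor(14.29916) = 14.

14


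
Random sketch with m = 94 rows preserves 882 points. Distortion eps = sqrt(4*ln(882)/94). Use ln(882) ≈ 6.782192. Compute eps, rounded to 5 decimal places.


ln(882) ≈ 6.782192.
4*ln(N)/m ≈ 4*6.782192/94 ≈ 0.28860391.
eps = sqrt(0.28860391) ≈ 0.5372187 ≈ 0.53722.

0.53722


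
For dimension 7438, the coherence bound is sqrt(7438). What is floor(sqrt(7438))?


86^2 = 7396 <= 7438 < 7569 = 87^2, so 86 <= sqrt(7438) < 87.
floor(sqrt(7438)) = 86.

86


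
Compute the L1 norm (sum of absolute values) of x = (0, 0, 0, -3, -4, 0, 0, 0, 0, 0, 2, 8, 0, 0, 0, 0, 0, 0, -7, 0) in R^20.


Non-zero entries: [(3, -3), (4, -4), (10, 2), (11, 8), (18, -7)]
Absolute values: [3, 4, 2, 8, 7]
||x||_1 = sum = 24.

24


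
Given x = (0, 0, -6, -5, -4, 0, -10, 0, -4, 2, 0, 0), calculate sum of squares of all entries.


Non-zero entries: [(2, -6), (3, -5), (4, -4), (6, -10), (8, -4), (9, 2)]
Squares: [36, 25, 16, 100, 16, 4]
||x||_2^2 = sum = 197.

197


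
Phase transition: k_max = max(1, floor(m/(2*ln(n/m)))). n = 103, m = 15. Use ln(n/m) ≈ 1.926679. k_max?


n/m = 103/15.
ln(n/m) ≈ 1.926679.
2*ln(n/m) ≈ 3.853358.
m/(2*ln(n/m)) ≈ 15/3.853358 ≈ 3.8927.
floor = 3.
k_max = max(1, 3) = 3.

3


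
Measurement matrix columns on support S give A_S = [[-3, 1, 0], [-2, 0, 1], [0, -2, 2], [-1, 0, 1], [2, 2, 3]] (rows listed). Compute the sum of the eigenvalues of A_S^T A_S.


Sum of eigenvalues of A_S^T A_S = trace(A_S^T A_S) = sum of squared column norms of A_S.
A_S^T A_S diagonal: [18, 9, 15].
trace = 18 + 9 + 15 = 42.

42


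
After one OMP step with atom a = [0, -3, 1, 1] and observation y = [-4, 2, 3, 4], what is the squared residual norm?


a^T a = 11.
a^T y = 1.
coeff = 1/11 = 1/11.
||r||^2 = 494/11.

494/11


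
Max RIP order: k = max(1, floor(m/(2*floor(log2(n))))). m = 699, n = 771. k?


floor(log2(771)) = 9.
2*9 = 18.
m/(2*floor(log2(n))) = 699/18 ≈ 38.8333.
floor = 38.
k = max(1, 38) = 38.

38


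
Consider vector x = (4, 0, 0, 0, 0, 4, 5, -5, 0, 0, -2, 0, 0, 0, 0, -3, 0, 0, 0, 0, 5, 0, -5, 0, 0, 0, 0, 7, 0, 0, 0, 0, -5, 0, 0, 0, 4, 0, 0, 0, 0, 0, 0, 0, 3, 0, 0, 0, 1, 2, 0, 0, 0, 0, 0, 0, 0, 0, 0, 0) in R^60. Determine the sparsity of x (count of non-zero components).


Non-zero positions: [0, 5, 6, 7, 10, 15, 20, 22, 27, 32, 36, 44, 48, 49].
Sparsity = 14.

14


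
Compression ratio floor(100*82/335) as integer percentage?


100*m/n = 100*82/335 ≈ 24.4776.
floor = 24.

24


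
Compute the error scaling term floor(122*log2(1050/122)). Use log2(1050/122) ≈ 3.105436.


log2(n/k) = log2(1050/122) ≈ 3.105436.
k*log2(n/k) ≈ 122*3.105436 = 378.863192.
floor(378.863192) = 378.

378


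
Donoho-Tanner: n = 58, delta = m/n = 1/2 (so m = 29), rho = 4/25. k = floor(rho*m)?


m = 1/2*58 = 29.
rho = 4/25.
rho*m = 4/25*29 = 4.64.
k = floor(4.64) = 4.

4


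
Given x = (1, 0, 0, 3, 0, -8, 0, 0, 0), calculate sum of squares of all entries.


Non-zero entries: [(0, 1), (3, 3), (5, -8)]
Squares: [1, 9, 64]
||x||_2^2 = sum = 74.

74


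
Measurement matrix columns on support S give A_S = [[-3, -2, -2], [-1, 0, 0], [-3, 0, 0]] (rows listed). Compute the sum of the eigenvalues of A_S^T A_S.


Sum of eigenvalues of A_S^T A_S = trace(A_S^T A_S) = sum of squared column norms of A_S.
A_S^T A_S diagonal: [19, 4, 4].
trace = 19 + 4 + 4 = 27.

27


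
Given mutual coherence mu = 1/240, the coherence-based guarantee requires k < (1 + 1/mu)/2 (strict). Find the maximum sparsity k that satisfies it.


1/mu = 240.
1 + 1/mu = 241.
(1 + 1/mu)/2 = 120.5 is not an integer, so k_max = floor(120.5) = 120.

120


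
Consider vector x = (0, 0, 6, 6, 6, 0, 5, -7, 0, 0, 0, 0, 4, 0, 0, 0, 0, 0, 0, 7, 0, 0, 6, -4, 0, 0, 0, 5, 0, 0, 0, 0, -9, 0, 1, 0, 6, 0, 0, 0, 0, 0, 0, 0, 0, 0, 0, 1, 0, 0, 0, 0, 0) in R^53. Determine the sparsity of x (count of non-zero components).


Non-zero positions: [2, 3, 4, 6, 7, 12, 19, 22, 23, 27, 32, 34, 36, 47].
Sparsity = 14.

14


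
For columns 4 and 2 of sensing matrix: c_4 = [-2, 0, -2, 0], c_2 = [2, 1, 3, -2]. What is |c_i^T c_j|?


Inner product: -2*2 + 0*1 + -2*3 + 0*-2
Products: [-4, 0, -6, 0]
Sum = -10.
|dot| = 10.

10


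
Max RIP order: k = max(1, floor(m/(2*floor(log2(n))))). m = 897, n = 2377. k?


floor(log2(2377)) = 11.
2*11 = 22.
m/(2*floor(log2(n))) = 897/22 ≈ 40.7727.
floor = 40.
k = max(1, 40) = 40.

40


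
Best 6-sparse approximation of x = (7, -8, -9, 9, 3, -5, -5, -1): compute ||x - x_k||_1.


Sorted |x_i| descending: [9, 9, 8, 7, 5, 5, 3, 1]
Keep top 6: [9, 9, 8, 7, 5, 5]
Tail entries: [3, 1]
L1 error = sum of tail = 4.

4


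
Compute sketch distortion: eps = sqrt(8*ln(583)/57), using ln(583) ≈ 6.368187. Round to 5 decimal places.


ln(583) ≈ 6.368187.
8*ln(N)/m ≈ 8*6.368187/57 ≈ 0.89378063.
eps = sqrt(0.89378063) ≈ 0.9453997 ≈ 0.94540.

0.94540


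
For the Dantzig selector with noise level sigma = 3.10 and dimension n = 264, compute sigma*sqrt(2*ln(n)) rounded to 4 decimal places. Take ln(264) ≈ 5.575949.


ln(264) ≈ 5.575949.
2*ln(n) ≈ 11.151898.
sqrt(2*ln(n)) ≈ sqrt(11.151898) ≈ 3.339446.
threshold ≈ 3.10*3.339446 = 10.3522826 ≈ 10.3523.

10.3523


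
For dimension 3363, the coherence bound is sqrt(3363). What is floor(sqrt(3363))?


57^2 = 3249 <= 3363 < 3364 = 58^2, so 57 <= sqrt(3363) < 58.
floor(sqrt(3363)) = 57.

57


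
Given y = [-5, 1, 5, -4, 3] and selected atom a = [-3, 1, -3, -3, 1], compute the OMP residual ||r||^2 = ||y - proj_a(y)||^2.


a^T a = 29.
a^T y = 16.
coeff = 16/29 = 16/29.
||r||^2 = 1948/29.

1948/29


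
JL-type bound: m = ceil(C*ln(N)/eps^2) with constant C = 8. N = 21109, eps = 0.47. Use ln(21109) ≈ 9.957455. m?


ln(21109) ≈ 9.957455.
eps^2 = 0.47^2 = 0.2209.
C*ln(N)/eps^2 ≈ 8*9.957455/0.2209 ≈ 360.614.
m = ceil(360.614) = 361.

361


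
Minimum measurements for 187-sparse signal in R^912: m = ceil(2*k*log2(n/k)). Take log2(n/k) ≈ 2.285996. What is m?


log2(n/k) = log2(912/187) ≈ 2.285996.
2*k*log2(n/k) ≈ 2*187*2.285996 = 854.962504.
m = ceil(854.962504) = 855.

855


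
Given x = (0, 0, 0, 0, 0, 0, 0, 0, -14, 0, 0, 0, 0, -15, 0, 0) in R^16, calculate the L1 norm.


Non-zero entries: [(8, -14), (13, -15)]
Absolute values: [14, 15]
||x||_1 = sum = 29.

29


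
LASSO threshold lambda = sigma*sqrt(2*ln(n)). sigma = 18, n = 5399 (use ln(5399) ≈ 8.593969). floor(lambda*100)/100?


ln(5399) ≈ 8.593969.
2*ln(n) ≈ 17.187938.
sqrt(2*ln(n)) ≈ sqrt(17.187938) ≈ 4.145834.
lambda ≈ 18*4.145834 = 74.625012.
floor(lambda*100)/100 = 74.62.

74.62


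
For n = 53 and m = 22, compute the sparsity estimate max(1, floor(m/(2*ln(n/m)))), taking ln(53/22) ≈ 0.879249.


n/m = 53/22.
ln(n/m) ≈ 0.879249.
2*ln(n/m) ≈ 1.758498.
m/(2*ln(n/m)) ≈ 22/1.758498 ≈ 12.5107.
floor = 12.
k_max = max(1, 12) = 12.

12


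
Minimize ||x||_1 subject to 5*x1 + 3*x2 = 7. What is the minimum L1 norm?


Axis intercepts:
  x1 = 7/5, x2 = 0: L1 = 7/5
  x1 = 0, x2 = 7/3: L1 = 7/3
x* = (7/5, 0)
||x*||_1 = 7/5.

7/5


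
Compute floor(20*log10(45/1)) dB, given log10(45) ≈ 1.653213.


||x||/||e|| = 45/1 = 45.
log10(45) ≈ 1.653213.
20*log10(||x||/||e||) ≈ 20*1.653213 = 33.06426.
floor(33.06426) = 33.

33


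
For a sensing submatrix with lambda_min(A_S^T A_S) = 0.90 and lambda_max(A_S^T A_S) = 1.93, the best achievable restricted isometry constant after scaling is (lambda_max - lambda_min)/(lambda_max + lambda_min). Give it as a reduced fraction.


lambda_max - lambda_min = 1.93 - 0.90 = 1.03.
lambda_max + lambda_min = 1.93 + 0.90 = 2.83.
delta = 1.03/2.83 = 103/283.

103/283


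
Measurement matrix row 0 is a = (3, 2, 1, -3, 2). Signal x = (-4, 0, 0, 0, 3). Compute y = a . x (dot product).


Non-zero terms: ['3*-4', '2*3']
Products: [-12, 6]
y = sum = -6.

-6


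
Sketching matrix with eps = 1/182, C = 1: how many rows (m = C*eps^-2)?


1/eps = 182.
(1/eps)^2 = 33124.
m = 1*33124 = 33124.

33124


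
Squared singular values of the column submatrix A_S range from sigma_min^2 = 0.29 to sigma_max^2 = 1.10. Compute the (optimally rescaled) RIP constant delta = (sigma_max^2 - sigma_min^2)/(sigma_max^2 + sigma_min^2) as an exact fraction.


lambda_max - lambda_min = 1.10 - 0.29 = 0.81.
lambda_max + lambda_min = 1.10 + 0.29 = 1.39.
delta = 0.81/1.39 = 81/139.

81/139


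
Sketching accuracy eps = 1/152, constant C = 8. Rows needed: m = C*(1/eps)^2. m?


1/eps = 152.
(1/eps)^2 = 23104.
m = 8*23104 = 184832.

184832


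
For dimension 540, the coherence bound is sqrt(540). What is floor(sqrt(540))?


23^2 = 529 <= 540 < 576 = 24^2, so 23 <= sqrt(540) < 24.
floor(sqrt(540)) = 23.

23


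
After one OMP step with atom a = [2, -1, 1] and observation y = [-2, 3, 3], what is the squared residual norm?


a^T a = 6.
a^T y = -4.
coeff = -4/6 = -2/3.
||r||^2 = 58/3.

58/3


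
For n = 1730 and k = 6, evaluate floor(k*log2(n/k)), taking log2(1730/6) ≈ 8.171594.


log2(n/k) = log2(1730/6) ≈ 8.171594.
k*log2(n/k) ≈ 6*8.171594 = 49.029564.
floor(49.029564) = 49.

49


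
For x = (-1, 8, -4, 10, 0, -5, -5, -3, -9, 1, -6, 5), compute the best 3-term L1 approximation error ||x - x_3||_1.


Sorted |x_i| descending: [10, 9, 8, 6, 5, 5, 5, 4, 3, 1, 1, 0]
Keep top 3: [10, 9, 8]
Tail entries: [6, 5, 5, 5, 4, 3, 1, 1, 0]
L1 error = sum of tail = 30.

30


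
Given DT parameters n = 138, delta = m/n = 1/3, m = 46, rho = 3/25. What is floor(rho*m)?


m = 1/3*138 = 46.
rho = 3/25.
rho*m = 3/25*46 = 5.52.
k = floor(5.52) = 5.

5


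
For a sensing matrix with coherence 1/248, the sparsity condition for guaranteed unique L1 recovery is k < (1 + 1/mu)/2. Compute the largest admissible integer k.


1/mu = 248.
1 + 1/mu = 249.
(1 + 1/mu)/2 = 124.5 is not an integer, so k_max = floor(124.5) = 124.

124


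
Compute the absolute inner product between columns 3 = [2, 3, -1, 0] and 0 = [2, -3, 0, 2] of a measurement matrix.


Inner product: 2*2 + 3*-3 + -1*0 + 0*2
Products: [4, -9, 0, 0]
Sum = -5.
|dot| = 5.

5


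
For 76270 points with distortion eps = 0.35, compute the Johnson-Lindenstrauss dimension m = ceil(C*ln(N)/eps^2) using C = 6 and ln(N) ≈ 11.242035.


ln(76270) ≈ 11.242035.
eps^2 = 0.35^2 = 0.1225.
C*ln(N)/eps^2 ≈ 6*11.242035/0.1225 ≈ 550.6303.
m = ceil(550.6303) = 551.

551


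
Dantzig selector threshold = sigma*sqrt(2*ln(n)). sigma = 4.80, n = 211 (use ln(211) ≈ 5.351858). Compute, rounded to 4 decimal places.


ln(211) ≈ 5.351858.
2*ln(n) ≈ 10.703716.
sqrt(2*ln(n)) ≈ sqrt(10.703716) ≈ 3.271653.
threshold ≈ 4.80*3.271653 = 15.7039344 ≈ 15.7039.

15.7039


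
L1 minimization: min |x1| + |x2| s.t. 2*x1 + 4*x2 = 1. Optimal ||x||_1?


Axis intercepts:
  x1 = 1/2, x2 = 0: L1 = 1/2
  x1 = 0, x2 = 1/4: L1 = 1/4
x* = (0, 1/4)
||x*||_1 = 1/4.

1/4


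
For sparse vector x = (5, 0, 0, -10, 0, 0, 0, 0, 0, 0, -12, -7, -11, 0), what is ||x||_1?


Non-zero entries: [(0, 5), (3, -10), (10, -12), (11, -7), (12, -11)]
Absolute values: [5, 10, 12, 7, 11]
||x||_1 = sum = 45.

45


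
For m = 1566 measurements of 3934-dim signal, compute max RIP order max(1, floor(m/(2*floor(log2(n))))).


floor(log2(3934)) = 11.
2*11 = 22.
m/(2*floor(log2(n))) = 1566/22 ≈ 71.1818.
floor = 71.
k = max(1, 71) = 71.

71


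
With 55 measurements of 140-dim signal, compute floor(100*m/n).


100*m/n = 100*55/140 ≈ 39.2857.
floor = 39.

39


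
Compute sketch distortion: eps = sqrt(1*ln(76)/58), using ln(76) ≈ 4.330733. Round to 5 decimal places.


ln(76) ≈ 4.330733.
1*ln(N)/m ≈ 1*4.330733/58 ≈ 0.07466781.
eps = sqrt(0.07466781) ≈ 0.2732541 ≈ 0.27325.

0.27325


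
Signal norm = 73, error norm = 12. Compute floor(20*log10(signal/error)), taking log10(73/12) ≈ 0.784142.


||x||/||e|| = 73/12.
log10(73/12) ≈ 0.784142.
20*log10(||x||/||e||) ≈ 20*0.784142 = 15.68284.
floor(15.68284) = 15.

15


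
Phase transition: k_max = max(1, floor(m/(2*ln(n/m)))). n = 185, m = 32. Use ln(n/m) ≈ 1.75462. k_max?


n/m = 185/32.
ln(n/m) ≈ 1.75462.
2*ln(n/m) ≈ 3.50924.
m/(2*ln(n/m)) ≈ 32/3.50924 ≈ 9.1188.
floor = 9.
k_max = max(1, 9) = 9.

9


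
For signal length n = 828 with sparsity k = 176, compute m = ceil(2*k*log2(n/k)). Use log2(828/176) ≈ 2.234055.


log2(n/k) = log2(828/176) ≈ 2.234055.
2*k*log2(n/k) ≈ 2*176*2.234055 = 786.38736.
m = ceil(786.38736) = 787.

787


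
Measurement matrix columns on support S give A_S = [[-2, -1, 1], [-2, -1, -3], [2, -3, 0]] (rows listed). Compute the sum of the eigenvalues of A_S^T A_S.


Sum of eigenvalues of A_S^T A_S = trace(A_S^T A_S) = sum of squared column norms of A_S.
A_S^T A_S diagonal: [12, 11, 10].
trace = 12 + 11 + 10 = 33.

33


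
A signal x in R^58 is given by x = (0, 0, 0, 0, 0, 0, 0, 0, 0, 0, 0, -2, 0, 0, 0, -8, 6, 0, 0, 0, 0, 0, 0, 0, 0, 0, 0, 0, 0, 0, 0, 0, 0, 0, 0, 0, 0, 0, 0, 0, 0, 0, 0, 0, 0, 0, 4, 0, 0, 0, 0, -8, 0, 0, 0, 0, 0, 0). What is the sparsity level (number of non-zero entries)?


Non-zero positions: [11, 15, 16, 46, 51].
Sparsity = 5.

5


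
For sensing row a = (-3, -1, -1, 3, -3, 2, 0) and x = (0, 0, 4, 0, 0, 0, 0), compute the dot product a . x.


Non-zero terms: ['-1*4']
Products: [-4]
y = sum = -4.

-4


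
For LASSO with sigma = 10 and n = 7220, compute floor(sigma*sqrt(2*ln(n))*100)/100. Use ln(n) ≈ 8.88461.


ln(7220) ≈ 8.88461.
2*ln(n) ≈ 17.76922.
sqrt(2*ln(n)) ≈ sqrt(17.76922) ≈ 4.215355.
lambda ≈ 10*4.215355 = 42.15355.
floor(lambda*100)/100 = 42.15.

42.15


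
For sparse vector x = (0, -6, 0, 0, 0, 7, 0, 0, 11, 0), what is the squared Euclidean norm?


Non-zero entries: [(1, -6), (5, 7), (8, 11)]
Squares: [36, 49, 121]
||x||_2^2 = sum = 206.

206


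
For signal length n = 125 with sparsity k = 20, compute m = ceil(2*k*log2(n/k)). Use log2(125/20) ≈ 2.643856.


log2(n/k) = log2(125/20) ≈ 2.643856.
2*k*log2(n/k) ≈ 2*20*2.643856 = 105.75424.
m = ceil(105.75424) = 106.

106


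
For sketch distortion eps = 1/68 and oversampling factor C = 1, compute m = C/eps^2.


1/eps = 68.
(1/eps)^2 = 4624.
m = 1*4624 = 4624.

4624


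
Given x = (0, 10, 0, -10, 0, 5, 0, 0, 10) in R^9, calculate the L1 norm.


Non-zero entries: [(1, 10), (3, -10), (5, 5), (8, 10)]
Absolute values: [10, 10, 5, 10]
||x||_1 = sum = 35.

35


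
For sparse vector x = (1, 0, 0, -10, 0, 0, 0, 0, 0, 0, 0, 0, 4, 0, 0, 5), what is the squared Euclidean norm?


Non-zero entries: [(0, 1), (3, -10), (12, 4), (15, 5)]
Squares: [1, 100, 16, 25]
||x||_2^2 = sum = 142.

142


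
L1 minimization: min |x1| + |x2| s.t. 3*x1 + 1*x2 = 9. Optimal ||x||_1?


Axis intercepts:
  x1 = 3, x2 = 0: L1 = 3
  x1 = 0, x2 = 9: L1 = 9
x* = (3, 0)
||x*||_1 = 3.

3


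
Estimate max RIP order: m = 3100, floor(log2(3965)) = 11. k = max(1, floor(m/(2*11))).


floor(log2(3965)) = 11.
2*11 = 22.
m/(2*floor(log2(n))) = 3100/22 ≈ 140.9091.
floor = 140.
k = max(1, 140) = 140.

140


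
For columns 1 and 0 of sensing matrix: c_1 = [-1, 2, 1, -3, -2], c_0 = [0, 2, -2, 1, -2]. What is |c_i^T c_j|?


Inner product: -1*0 + 2*2 + 1*-2 + -3*1 + -2*-2
Products: [0, 4, -2, -3, 4]
Sum = 3.
|dot| = 3.

3


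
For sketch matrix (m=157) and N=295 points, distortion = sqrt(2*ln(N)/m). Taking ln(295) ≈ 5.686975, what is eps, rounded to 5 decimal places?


ln(295) ≈ 5.686975.
2*ln(N)/m ≈ 2*5.686975/157 ≈ 0.07244554.
eps = sqrt(0.07244554) ≈ 0.2691571 ≈ 0.26916.

0.26916


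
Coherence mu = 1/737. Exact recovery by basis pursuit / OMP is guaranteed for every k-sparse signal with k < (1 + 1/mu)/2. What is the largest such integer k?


1/mu = 737.
1 + 1/mu = 738.
(1 + 1/mu)/2 = 369 is an integer and the inequality is strict, so k_max = 369 - 1 = 368.

368


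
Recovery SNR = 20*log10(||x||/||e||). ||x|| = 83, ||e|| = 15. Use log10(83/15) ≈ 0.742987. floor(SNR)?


||x||/||e|| = 83/15.
log10(83/15) ≈ 0.742987.
20*log10(||x||/||e||) ≈ 20*0.742987 = 14.85974.
floor(14.85974) = 14.

14


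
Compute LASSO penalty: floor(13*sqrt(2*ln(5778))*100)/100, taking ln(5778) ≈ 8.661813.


ln(5778) ≈ 8.661813.
2*ln(n) ≈ 17.323626.
sqrt(2*ln(n)) ≈ sqrt(17.323626) ≈ 4.162166.
lambda ≈ 13*4.162166 = 54.108158.
floor(lambda*100)/100 = 54.10.

54.10


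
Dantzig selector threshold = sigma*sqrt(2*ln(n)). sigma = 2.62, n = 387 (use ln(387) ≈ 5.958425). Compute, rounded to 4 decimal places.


ln(387) ≈ 5.958425.
2*ln(n) ≈ 11.91685.
sqrt(2*ln(n)) ≈ sqrt(11.91685) ≈ 3.452079.
threshold ≈ 2.62*3.452079 = 9.04444698 ≈ 9.0444.

9.0444


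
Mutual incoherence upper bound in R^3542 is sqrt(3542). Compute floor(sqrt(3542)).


59^2 = 3481 <= 3542 < 3600 = 60^2, so 59 <= sqrt(3542) < 60.
floor(sqrt(3542)) = 59.

59


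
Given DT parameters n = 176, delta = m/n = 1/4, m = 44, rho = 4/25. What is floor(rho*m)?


m = 1/4*176 = 44.
rho = 4/25.
rho*m = 4/25*44 = 7.04.
k = floor(7.04) = 7.

7


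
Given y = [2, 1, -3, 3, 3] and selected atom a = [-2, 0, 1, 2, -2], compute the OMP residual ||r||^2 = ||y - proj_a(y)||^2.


a^T a = 13.
a^T y = -7.
coeff = -7/13 = -7/13.
||r||^2 = 367/13.

367/13


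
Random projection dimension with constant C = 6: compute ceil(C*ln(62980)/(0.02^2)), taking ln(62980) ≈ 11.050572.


ln(62980) ≈ 11.050572.
eps^2 = 0.02^2 = 0.0004.
C*ln(N)/eps^2 ≈ 6*11.050572/0.0004 ≈ 165758.58.
m = ceil(165758.58) = 165759.

165759


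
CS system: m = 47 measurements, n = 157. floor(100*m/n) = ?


100*m/n = 100*47/157 ≈ 29.9363.
floor = 29.

29


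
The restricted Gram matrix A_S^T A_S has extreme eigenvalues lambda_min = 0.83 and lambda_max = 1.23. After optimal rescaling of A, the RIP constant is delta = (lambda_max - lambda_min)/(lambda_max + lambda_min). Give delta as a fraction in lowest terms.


lambda_max - lambda_min = 1.23 - 0.83 = 0.40.
lambda_max + lambda_min = 1.23 + 0.83 = 2.06.
delta = 0.40/2.06 = 40/206 = 20/103.

20/103


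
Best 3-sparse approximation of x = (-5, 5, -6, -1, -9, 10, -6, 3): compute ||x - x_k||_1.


Sorted |x_i| descending: [10, 9, 6, 6, 5, 5, 3, 1]
Keep top 3: [10, 9, 6]
Tail entries: [6, 5, 5, 3, 1]
L1 error = sum of tail = 20.

20


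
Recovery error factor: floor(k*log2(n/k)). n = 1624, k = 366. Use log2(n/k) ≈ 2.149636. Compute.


log2(n/k) = log2(1624/366) ≈ 2.149636.
k*log2(n/k) ≈ 366*2.149636 = 786.766776.
floor(786.766776) = 786.

786


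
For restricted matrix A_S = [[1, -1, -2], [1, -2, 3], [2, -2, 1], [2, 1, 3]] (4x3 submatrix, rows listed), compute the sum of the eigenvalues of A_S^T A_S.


Sum of eigenvalues of A_S^T A_S = trace(A_S^T A_S) = sum of squared column norms of A_S.
A_S^T A_S diagonal: [10, 10, 23].
trace = 10 + 10 + 23 = 43.

43


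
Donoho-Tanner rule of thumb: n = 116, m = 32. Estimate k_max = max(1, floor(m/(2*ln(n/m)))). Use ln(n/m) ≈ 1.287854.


n/m = 116/32 = 29/8.
ln(n/m) ≈ 1.287854.
2*ln(n/m) ≈ 2.575708.
m/(2*ln(n/m)) ≈ 32/2.575708 ≈ 12.4238.
floor = 12.
k_max = max(1, 12) = 12.

12


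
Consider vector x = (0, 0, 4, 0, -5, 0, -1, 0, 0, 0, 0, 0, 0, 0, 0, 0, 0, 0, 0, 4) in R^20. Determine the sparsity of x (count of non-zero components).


Non-zero positions: [2, 4, 6, 19].
Sparsity = 4.

4


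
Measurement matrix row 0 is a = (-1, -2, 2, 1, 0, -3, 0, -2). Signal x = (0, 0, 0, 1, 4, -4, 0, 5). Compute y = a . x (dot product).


Non-zero terms: ['1*1', '0*4', '-3*-4', '-2*5']
Products: [1, 0, 12, -10]
y = sum = 3.

3


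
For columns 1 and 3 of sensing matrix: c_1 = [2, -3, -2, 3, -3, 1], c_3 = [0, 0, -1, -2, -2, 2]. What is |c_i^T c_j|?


Inner product: 2*0 + -3*0 + -2*-1 + 3*-2 + -3*-2 + 1*2
Products: [0, 0, 2, -6, 6, 2]
Sum = 4.
|dot| = 4.

4


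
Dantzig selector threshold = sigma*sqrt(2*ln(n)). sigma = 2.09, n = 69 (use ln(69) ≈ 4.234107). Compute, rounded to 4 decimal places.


ln(69) ≈ 4.234107.
2*ln(n) ≈ 8.468214.
sqrt(2*ln(n)) ≈ sqrt(8.468214) ≈ 2.91002.
threshold ≈ 2.09*2.91002 = 6.0819418 ≈ 6.0819.

6.0819


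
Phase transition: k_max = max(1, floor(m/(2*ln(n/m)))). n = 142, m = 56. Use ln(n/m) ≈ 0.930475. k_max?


n/m = 142/56 = 71/28.
ln(n/m) ≈ 0.930475.
2*ln(n/m) ≈ 1.86095.
m/(2*ln(n/m)) ≈ 56/1.86095 ≈ 30.0922.
floor = 30.
k_max = max(1, 30) = 30.

30


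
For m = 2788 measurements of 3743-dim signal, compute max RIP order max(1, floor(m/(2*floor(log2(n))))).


floor(log2(3743)) = 11.
2*11 = 22.
m/(2*floor(log2(n))) = 2788/22 ≈ 126.7273.
floor = 126.
k = max(1, 126) = 126.

126


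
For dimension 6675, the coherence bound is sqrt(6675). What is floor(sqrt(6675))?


81^2 = 6561 <= 6675 < 6724 = 82^2, so 81 <= sqrt(6675) < 82.
floor(sqrt(6675)) = 81.

81


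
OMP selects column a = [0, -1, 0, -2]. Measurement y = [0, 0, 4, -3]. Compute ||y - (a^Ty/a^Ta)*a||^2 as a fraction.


a^T a = 5.
a^T y = 6.
coeff = 6/5 = 6/5.
||r||^2 = 89/5.

89/5


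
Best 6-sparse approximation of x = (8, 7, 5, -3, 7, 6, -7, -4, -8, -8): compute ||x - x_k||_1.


Sorted |x_i| descending: [8, 8, 8, 7, 7, 7, 6, 5, 4, 3]
Keep top 6: [8, 8, 8, 7, 7, 7]
Tail entries: [6, 5, 4, 3]
L1 error = sum of tail = 18.

18


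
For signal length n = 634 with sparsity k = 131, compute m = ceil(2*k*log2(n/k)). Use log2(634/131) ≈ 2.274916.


log2(n/k) = log2(634/131) ≈ 2.274916.
2*k*log2(n/k) ≈ 2*131*2.274916 = 596.027992.
m = ceil(596.027992) = 597.

597


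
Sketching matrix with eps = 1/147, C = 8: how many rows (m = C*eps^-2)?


1/eps = 147.
(1/eps)^2 = 21609.
m = 8*21609 = 172872.

172872


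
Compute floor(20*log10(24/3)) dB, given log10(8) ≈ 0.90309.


||x||/||e|| = 24/3 = 8.
log10(8) ≈ 0.90309.
20*log10(||x||/||e||) ≈ 20*0.90309 = 18.0618.
floor(18.0618) = 18.

18


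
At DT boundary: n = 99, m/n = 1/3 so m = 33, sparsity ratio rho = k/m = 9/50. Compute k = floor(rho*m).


m = 1/3*99 = 33.
rho = 9/50.
rho*m = 9/50*33 = 5.94.
k = floor(5.94) = 5.

5


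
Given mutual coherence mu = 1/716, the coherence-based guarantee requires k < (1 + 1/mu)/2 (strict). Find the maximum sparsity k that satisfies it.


1/mu = 716.
1 + 1/mu = 717.
(1 + 1/mu)/2 = 358.5 is not an integer, so k_max = floor(358.5) = 358.

358


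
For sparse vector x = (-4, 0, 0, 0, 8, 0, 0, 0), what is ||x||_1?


Non-zero entries: [(0, -4), (4, 8)]
Absolute values: [4, 8]
||x||_1 = sum = 12.

12


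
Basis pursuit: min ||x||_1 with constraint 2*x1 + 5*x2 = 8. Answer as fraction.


Axis intercepts:
  x1 = 4, x2 = 0: L1 = 4
  x1 = 0, x2 = 8/5: L1 = 8/5
x* = (0, 8/5)
||x*||_1 = 8/5.

8/5


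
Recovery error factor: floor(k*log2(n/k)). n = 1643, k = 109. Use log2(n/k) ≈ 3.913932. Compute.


log2(n/k) = log2(1643/109) ≈ 3.913932.
k*log2(n/k) ≈ 109*3.913932 = 426.618588.
floor(426.618588) = 426.

426
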